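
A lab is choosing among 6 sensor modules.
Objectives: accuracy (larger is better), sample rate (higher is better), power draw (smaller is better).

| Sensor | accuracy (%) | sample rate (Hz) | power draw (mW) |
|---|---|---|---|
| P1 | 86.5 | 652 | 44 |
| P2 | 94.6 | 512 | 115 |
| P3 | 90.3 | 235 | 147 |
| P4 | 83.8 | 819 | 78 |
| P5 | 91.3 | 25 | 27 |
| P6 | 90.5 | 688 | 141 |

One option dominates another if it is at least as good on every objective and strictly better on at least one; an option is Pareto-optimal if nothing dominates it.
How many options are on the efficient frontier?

P1: not dominated.
P2: not dominated (best accuracy).
P3: dominated by P2 (accuracy 94.6≥90.3, sample rate 512≥235, power draw 115≤147).
P4: not dominated (best sample rate).
P5: not dominated (best power draw).
P6: not dominated.
Pareto-optimal: P1, P2, P4, P5, P6 → 5.

5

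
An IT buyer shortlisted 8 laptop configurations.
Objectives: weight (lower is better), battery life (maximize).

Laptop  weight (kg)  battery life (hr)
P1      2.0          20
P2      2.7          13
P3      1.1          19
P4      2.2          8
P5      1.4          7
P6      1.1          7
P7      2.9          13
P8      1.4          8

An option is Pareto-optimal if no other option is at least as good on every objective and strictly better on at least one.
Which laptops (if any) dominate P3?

P1: worse on weight (2.0 vs 1.1).
P2: worse on weight (2.7 vs 1.1).
P4: worse on weight (2.2 vs 1.1).
P5: worse on weight (1.4 vs 1.1).
P6: worse on battery life (7 vs 19).
P7: worse on weight (2.9 vs 1.1).
P8: worse on weight (1.4 vs 1.1).
No option dominates P3.

none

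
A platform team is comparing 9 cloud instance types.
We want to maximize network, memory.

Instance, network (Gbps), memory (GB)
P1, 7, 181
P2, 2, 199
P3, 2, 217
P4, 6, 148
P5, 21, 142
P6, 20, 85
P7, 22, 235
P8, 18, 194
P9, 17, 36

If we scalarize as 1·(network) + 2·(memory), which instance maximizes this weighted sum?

P1: 1·7 + 2·181 = 369
P2: 1·2 + 2·199 = 400
P3: 1·2 + 2·217 = 436
P4: 1·6 + 2·148 = 302
P5: 1·21 + 2·142 = 305
P6: 1·20 + 2·85 = 190
P7: 1·22 + 2·235 = 492
P8: 1·18 + 2·194 = 406
P9: 1·17 + 2·36 = 89
Highest: P7 at 492.

P7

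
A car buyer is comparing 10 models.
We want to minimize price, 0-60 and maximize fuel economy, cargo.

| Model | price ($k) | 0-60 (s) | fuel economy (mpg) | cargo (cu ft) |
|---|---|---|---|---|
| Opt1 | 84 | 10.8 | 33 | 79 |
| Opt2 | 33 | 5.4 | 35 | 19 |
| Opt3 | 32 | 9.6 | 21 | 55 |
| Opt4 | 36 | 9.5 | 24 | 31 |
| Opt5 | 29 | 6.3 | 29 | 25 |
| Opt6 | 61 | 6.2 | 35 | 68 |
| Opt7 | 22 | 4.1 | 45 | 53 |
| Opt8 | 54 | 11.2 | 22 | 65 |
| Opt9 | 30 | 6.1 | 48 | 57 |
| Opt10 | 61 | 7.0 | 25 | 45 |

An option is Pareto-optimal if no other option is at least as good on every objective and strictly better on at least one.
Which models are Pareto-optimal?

Opt1: not dominated (best cargo).
Opt2: dominated by Opt7 (price 22≤33, 0-60 4.1≤5.4, fuel economy 45≥35, cargo 53≥19).
Opt3: dominated by Opt9 (price 30≤32, 0-60 6.1≤9.6, fuel economy 48≥21, cargo 57≥55).
Opt4: dominated by Opt7 (price 22≤36, 0-60 4.1≤9.5, fuel economy 45≥24, cargo 53≥31).
Opt5: dominated by Opt7 (price 22≤29, 0-60 4.1≤6.3, fuel economy 45≥29, cargo 53≥25).
Opt6: not dominated.
Opt7: not dominated (best price).
Opt8: not dominated.
Opt9: not dominated (best fuel economy).
Opt10: dominated by Opt6 (price 61≤61, 0-60 6.2≤7.0, fuel economy 35≥25, cargo 68≥45).

Opt1, Opt6, Opt7, Opt8, Opt9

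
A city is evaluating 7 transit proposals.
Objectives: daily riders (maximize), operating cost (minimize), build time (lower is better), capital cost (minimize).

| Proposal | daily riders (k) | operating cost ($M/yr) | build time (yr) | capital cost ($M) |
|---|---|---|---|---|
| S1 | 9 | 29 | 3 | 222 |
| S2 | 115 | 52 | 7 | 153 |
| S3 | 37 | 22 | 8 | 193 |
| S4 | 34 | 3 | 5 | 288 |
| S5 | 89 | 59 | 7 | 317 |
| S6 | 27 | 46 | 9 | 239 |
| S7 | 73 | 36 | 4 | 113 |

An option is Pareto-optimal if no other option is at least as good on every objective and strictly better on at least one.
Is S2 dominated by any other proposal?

S1: worse on daily riders (9 vs 115).
S3: worse on daily riders (37 vs 115).
S4: worse on daily riders (34 vs 115).
S5: worse on daily riders (89 vs 115).
S6: worse on daily riders (27 vs 115).
S7: worse on daily riders (73 vs 115).
No option is at least as good as S2 on every objective and strictly better on one.

No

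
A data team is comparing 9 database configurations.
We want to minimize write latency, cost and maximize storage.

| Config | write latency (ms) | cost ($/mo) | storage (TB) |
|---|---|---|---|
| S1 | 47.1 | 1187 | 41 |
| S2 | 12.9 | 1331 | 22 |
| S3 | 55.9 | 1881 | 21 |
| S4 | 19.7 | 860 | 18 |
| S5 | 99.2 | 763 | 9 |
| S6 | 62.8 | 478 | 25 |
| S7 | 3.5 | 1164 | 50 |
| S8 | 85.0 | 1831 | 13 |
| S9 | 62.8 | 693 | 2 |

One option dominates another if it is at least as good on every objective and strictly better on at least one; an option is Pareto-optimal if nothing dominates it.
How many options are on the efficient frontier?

3

S1: dominated by S7 (write latency 3.5≤47.1, cost 1164≤1187, storage 50≥41).
S2: dominated by S7 (write latency 3.5≤12.9, cost 1164≤1331, storage 50≥22).
S3: dominated by S1 (write latency 47.1≤55.9, cost 1187≤1881, storage 41≥21).
S4: not dominated.
S5: dominated by S6 (write latency 62.8≤99.2, cost 478≤763, storage 25≥9).
S6: not dominated (best cost).
S7: not dominated (best write latency).
S8: dominated by S1 (write latency 47.1≤85.0, cost 1187≤1831, storage 41≥13).
S9: dominated by S6 (write latency 62.8≤62.8, cost 478≤693, storage 25≥2).
Pareto-optimal: S4, S6, S7 → 3.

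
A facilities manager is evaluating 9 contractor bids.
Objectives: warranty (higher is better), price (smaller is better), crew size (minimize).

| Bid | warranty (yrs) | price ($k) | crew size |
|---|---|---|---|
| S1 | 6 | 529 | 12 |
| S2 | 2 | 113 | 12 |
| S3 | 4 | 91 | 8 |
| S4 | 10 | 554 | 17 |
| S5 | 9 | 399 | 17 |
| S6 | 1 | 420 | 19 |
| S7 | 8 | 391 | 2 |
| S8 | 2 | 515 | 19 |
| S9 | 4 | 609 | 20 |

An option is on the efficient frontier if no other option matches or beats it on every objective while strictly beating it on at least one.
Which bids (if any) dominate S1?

S7: warranty 8≥6, price 391≤529, crew size 2≤12 — dominates S1.
Others (S2, S3, S4, S5, S6, S8, S9) are each worse than S1 on at least one objective.

S7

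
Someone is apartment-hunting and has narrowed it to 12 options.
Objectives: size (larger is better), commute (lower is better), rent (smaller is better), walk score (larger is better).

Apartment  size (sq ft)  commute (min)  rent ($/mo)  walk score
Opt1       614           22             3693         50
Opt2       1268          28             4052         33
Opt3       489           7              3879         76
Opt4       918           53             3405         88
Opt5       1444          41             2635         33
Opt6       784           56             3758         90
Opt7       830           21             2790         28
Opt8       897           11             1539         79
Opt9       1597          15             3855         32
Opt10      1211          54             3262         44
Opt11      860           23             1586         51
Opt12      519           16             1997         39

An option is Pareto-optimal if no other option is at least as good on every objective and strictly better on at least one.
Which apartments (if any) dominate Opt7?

Opt8

Opt8: size 897≥830, commute 11≤21, rent 1539≤2790, walk score 79≥28 — dominates Opt7.
Others (Opt1, Opt2, Opt3, Opt4, Opt5, Opt6, Opt9, Opt10, Opt11, Opt12) are each worse than Opt7 on at least one objective.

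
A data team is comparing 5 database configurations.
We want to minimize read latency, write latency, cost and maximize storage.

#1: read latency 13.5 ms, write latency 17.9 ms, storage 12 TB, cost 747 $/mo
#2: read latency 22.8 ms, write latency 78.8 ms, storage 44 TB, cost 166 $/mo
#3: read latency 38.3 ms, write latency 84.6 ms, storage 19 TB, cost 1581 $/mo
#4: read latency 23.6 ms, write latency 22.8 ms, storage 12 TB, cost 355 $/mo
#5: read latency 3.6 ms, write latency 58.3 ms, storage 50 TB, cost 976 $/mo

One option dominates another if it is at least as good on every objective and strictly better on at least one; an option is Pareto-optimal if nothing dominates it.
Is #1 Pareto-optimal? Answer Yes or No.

#2: worse on read latency (22.8 vs 13.5).
#3: worse on read latency (38.3 vs 13.5).
#4: worse on read latency (23.6 vs 13.5).
#5: worse on write latency (58.3 vs 17.9).
No option is at least as good as #1 on every objective and strictly better on one.

Yes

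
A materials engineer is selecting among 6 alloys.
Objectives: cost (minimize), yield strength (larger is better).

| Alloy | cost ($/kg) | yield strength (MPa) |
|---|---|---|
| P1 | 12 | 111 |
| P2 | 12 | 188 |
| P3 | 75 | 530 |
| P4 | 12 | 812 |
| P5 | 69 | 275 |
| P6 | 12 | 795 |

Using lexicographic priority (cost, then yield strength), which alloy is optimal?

P4

First minimize cost: best is 12, kept {P1, P2, P4, P6}.
Then maximize yield strength: best is 812, kept {P4}.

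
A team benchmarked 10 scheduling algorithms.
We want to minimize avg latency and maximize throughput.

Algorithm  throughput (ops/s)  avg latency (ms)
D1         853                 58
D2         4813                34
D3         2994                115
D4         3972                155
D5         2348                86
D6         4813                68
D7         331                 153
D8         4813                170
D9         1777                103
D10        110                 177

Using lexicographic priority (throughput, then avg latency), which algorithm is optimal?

First maximize throughput: best is 4813, kept {D2, D6, D8}.
Then minimize avg latency: best is 34, kept {D2}.

D2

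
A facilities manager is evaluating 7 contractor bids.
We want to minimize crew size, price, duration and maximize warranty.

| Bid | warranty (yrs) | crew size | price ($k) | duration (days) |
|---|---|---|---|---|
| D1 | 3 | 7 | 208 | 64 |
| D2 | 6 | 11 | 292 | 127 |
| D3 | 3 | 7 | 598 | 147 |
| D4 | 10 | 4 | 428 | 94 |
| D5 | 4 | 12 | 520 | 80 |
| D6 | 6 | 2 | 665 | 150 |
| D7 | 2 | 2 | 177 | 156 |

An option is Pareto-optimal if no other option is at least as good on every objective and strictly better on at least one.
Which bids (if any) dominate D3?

D1: warranty 3≥3, crew size 7≤7, price 208≤598, duration 64≤147 — dominates D3.
D4: warranty 10≥3, crew size 4≤7, price 428≤598, duration 94≤147 — dominates D3.
Others (D2, D5, D6, D7) are each worse than D3 on at least one objective.

D1, D4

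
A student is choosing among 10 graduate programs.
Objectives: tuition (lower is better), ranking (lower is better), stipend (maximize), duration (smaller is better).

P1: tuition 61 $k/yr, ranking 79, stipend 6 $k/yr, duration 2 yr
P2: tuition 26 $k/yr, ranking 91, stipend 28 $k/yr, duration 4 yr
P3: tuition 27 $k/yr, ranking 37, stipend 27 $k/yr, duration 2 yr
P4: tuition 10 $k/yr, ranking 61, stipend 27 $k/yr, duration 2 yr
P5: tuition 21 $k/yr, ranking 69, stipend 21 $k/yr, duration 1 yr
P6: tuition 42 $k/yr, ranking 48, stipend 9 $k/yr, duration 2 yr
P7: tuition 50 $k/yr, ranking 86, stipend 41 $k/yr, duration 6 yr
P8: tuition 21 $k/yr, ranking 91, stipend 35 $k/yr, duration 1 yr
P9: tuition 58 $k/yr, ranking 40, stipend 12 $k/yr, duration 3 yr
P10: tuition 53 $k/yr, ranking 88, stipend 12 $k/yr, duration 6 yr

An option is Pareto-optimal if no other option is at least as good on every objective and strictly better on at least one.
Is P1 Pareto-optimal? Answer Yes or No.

No

P3 vs P1: tuition 27≤61, ranking 37≤79, stipend 27≥6, duration 2≤2 — P3 is at least as good on every objective and strictly better on at least one, so P3 dominates P1.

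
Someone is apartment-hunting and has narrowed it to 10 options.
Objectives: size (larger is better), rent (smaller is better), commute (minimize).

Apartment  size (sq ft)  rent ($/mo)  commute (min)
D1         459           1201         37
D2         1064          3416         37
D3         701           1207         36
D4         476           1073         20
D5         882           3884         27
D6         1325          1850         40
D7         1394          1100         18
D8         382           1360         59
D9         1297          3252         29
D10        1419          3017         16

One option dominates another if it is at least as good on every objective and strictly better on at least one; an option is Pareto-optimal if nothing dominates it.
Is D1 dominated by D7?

D7 vs D1: size 1394≥459, rent 1100≤1201, commute 18≤37 — D7 is at least as good on every objective with at least one strict improvement.

Yes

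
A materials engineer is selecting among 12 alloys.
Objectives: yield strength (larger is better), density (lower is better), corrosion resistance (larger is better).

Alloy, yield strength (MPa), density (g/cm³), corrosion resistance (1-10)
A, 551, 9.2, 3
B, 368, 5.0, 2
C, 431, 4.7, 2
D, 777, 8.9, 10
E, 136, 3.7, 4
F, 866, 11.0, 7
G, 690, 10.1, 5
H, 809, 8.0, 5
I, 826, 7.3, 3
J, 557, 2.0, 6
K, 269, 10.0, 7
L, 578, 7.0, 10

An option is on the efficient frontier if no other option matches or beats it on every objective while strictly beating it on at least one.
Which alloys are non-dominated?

D, F, H, I, J, L

A: dominated by D (yield strength 777≥551, density 8.9≤9.2, corrosion resistance 10≥3).
B: dominated by C (yield strength 431≥368, density 4.7≤5.0, corrosion resistance 2≥2).
C: dominated by J (yield strength 557≥431, density 2.0≤4.7, corrosion resistance 6≥2).
D: not dominated.
E: dominated by J (yield strength 557≥136, density 2.0≤3.7, corrosion resistance 6≥4).
F: not dominated (best yield strength).
G: dominated by D (yield strength 777≥690, density 8.9≤10.1, corrosion resistance 10≥5).
H: not dominated.
I: not dominated.
J: not dominated (best density).
K: dominated by D (yield strength 777≥269, density 8.9≤10.0, corrosion resistance 10≥7).
L: not dominated.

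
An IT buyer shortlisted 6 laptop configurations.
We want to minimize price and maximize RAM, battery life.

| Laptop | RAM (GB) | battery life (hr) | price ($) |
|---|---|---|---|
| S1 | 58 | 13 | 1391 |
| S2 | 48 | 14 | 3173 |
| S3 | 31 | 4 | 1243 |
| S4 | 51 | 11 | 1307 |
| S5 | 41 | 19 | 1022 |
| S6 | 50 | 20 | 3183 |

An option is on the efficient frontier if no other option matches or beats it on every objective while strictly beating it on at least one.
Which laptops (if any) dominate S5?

none

S1: worse on battery life (13 vs 19).
S2: worse on battery life (14 vs 19).
S3: worse on RAM (31 vs 41).
S4: worse on battery life (11 vs 19).
S6: worse on price (3183 vs 1022).
No option dominates S5.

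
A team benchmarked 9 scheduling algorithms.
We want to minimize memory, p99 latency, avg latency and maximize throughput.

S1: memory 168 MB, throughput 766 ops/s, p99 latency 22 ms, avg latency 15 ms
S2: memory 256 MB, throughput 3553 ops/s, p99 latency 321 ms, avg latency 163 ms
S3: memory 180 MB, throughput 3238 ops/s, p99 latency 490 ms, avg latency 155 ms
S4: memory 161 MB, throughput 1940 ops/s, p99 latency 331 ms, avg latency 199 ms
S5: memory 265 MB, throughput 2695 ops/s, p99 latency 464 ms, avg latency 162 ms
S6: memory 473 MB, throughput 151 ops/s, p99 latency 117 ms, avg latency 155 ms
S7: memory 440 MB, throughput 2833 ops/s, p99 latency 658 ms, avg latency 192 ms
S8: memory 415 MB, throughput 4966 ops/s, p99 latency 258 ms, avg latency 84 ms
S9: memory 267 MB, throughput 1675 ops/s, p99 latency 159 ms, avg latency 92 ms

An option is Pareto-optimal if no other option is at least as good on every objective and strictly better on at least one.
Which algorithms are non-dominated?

S1: not dominated (best p99 latency).
S2: not dominated.
S3: not dominated.
S4: not dominated (best memory).
S5: not dominated.
S6: dominated by S1 (memory 168≤473, throughput 766≥151, p99 latency 22≤117, avg latency 15≤155).
S7: dominated by S2 (memory 256≤440, throughput 3553≥2833, p99 latency 321≤658, avg latency 163≤192).
S8: not dominated (best throughput).
S9: not dominated.

S1, S2, S3, S4, S5, S8, S9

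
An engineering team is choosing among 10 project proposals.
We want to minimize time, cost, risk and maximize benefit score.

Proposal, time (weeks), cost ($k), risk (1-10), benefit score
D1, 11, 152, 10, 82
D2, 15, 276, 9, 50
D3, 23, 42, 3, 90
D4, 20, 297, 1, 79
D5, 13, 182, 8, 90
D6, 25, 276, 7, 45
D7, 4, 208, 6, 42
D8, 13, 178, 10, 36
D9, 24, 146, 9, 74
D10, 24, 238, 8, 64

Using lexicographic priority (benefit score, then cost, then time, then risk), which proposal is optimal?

D3

First maximize benefit score: best is 90, kept {D3, D5}.
Then minimize cost: best is 42, kept {D3}.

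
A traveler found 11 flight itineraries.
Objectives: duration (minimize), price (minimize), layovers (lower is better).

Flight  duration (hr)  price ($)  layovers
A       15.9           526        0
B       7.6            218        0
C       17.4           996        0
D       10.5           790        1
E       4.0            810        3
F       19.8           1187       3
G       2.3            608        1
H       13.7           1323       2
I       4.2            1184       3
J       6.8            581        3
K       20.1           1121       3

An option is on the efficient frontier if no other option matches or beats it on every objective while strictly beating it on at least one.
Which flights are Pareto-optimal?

B, G, J

A: dominated by B (duration 7.6≤15.9, price 218≤526, layovers 0≤0).
B: not dominated (best price).
C: dominated by A (duration 15.9≤17.4, price 526≤996, layovers 0≤0).
D: dominated by B (duration 7.6≤10.5, price 218≤790, layovers 0≤1).
E: dominated by G (duration 2.3≤4.0, price 608≤810, layovers 1≤3).
F: dominated by A (duration 15.9≤19.8, price 526≤1187, layovers 0≤3).
G: not dominated (best duration).
H: dominated by B (duration 7.6≤13.7, price 218≤1323, layovers 0≤2).
I: dominated by E (duration 4.0≤4.2, price 810≤1184, layovers 3≤3).
J: not dominated.
K: dominated by A (duration 15.9≤20.1, price 526≤1121, layovers 0≤3).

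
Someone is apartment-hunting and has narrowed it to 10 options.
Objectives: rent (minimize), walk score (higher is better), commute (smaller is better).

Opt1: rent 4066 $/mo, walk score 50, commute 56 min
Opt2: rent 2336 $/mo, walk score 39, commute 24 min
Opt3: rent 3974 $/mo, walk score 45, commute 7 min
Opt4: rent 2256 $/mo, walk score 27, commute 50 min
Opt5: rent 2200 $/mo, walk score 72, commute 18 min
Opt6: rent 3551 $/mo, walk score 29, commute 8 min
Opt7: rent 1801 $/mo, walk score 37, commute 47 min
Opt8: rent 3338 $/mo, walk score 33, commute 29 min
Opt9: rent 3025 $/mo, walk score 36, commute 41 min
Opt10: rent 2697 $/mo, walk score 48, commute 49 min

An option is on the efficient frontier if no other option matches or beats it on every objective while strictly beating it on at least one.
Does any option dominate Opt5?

Opt1: worse on rent (4066 vs 2200).
Opt2: worse on rent (2336 vs 2200).
Opt3: worse on rent (3974 vs 2200).
Opt4: worse on rent (2256 vs 2200).
Opt6: worse on rent (3551 vs 2200).
Opt7: worse on walk score (37 vs 72).
Opt8: worse on rent (3338 vs 2200).
Opt9: worse on rent (3025 vs 2200).
Opt10: worse on rent (2697 vs 2200).
No option is at least as good as Opt5 on every objective and strictly better on one.

No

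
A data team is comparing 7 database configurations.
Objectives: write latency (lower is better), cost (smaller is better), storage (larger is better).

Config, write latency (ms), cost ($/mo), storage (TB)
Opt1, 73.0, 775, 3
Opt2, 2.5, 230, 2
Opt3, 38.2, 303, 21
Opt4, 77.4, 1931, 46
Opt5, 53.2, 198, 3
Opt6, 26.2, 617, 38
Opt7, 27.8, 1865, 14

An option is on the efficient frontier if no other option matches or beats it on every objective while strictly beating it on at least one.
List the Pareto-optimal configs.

Opt1: dominated by Opt3 (write latency 38.2≤73.0, cost 303≤775, storage 21≥3).
Opt2: not dominated (best write latency).
Opt3: not dominated.
Opt4: not dominated (best storage).
Opt5: not dominated (best cost).
Opt6: not dominated.
Opt7: dominated by Opt6 (write latency 26.2≤27.8, cost 617≤1865, storage 38≥14).

Opt2, Opt3, Opt4, Opt5, Opt6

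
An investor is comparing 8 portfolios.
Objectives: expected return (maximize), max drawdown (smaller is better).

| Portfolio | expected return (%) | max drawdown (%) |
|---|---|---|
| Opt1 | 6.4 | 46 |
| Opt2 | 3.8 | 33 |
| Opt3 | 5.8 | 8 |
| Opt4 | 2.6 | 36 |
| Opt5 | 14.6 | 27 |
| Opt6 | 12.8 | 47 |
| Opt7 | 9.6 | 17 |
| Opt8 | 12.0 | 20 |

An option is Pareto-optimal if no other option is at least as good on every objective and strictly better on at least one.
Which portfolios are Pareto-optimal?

Opt3, Opt5, Opt7, Opt8

Opt1: dominated by Opt5 (expected return 14.6≥6.4, max drawdown 27≤46).
Opt2: dominated by Opt3 (expected return 5.8≥3.8, max drawdown 8≤33).
Opt3: not dominated (best max drawdown).
Opt4: dominated by Opt2 (expected return 3.8≥2.6, max drawdown 33≤36).
Opt5: not dominated (best expected return).
Opt6: dominated by Opt5 (expected return 14.6≥12.8, max drawdown 27≤47).
Opt7: not dominated.
Opt8: not dominated.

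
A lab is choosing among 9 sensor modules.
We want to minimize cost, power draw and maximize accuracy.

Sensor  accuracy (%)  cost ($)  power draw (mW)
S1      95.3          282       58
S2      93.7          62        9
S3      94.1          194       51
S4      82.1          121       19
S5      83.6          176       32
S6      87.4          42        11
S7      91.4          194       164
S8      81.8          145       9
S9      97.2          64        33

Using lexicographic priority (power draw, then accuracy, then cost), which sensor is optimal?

S2

First minimize power draw: best is 9, kept {S2, S8}.
Then maximize accuracy: best is 93.7, kept {S2}.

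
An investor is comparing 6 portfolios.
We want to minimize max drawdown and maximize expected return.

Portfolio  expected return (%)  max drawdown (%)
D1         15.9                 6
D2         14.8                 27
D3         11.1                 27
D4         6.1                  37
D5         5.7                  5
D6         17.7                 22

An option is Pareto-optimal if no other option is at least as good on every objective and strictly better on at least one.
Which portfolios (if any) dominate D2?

D1, D6

D1: expected return 15.9≥14.8, max drawdown 6≤27 — dominates D2.
D6: expected return 17.7≥14.8, max drawdown 22≤27 — dominates D2.
Others (D3, D4, D5) are each worse than D2 on at least one objective.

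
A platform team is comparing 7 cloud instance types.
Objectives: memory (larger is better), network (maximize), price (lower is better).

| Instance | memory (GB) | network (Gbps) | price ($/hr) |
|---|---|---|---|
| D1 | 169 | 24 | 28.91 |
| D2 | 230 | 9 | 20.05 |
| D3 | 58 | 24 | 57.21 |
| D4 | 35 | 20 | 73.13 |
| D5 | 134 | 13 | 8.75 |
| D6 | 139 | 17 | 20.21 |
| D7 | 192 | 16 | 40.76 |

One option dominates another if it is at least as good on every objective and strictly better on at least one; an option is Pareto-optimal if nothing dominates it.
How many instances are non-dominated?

5

D1: not dominated.
D2: not dominated (best memory).
D3: dominated by D1 (memory 169≥58, network 24≥24, price 28.91≤57.21).
D4: dominated by D1 (memory 169≥35, network 24≥20, price 28.91≤73.13).
D5: not dominated (best price).
D6: not dominated.
D7: not dominated.
Pareto-optimal: D1, D2, D5, D6, D7 → 5.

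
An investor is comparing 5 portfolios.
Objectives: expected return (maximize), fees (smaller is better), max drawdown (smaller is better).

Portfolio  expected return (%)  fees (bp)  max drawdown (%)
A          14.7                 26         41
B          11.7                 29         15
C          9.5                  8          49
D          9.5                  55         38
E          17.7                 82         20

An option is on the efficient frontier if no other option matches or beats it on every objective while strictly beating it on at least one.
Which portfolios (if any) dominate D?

B: expected return 11.7≥9.5, fees 29≤55, max drawdown 15≤38 — dominates D.
Others (A, C, E) are each worse than D on at least one objective.

B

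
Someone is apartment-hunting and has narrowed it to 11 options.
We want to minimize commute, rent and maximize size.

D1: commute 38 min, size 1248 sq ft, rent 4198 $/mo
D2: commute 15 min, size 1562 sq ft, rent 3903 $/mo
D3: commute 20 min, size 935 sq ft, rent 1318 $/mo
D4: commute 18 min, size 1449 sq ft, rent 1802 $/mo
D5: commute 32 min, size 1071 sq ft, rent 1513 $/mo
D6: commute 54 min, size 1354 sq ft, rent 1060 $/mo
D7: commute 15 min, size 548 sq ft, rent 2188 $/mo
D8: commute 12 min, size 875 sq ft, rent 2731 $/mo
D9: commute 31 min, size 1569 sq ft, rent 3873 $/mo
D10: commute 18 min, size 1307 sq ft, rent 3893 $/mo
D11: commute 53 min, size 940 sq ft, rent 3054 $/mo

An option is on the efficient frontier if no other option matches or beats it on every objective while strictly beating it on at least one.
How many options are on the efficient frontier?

8

D1: dominated by D2 (commute 15≤38, size 1562≥1248, rent 3903≤4198).
D2: not dominated.
D3: not dominated.
D4: not dominated.
D5: not dominated.
D6: not dominated (best rent).
D7: not dominated.
D8: not dominated (best commute).
D9: not dominated (best size).
D10: dominated by D4 (commute 18≤18, size 1449≥1307, rent 1802≤3893).
D11: dominated by D4 (commute 18≤53, size 1449≥940, rent 1802≤3054).
Pareto-optimal: D2, D3, D4, D5, D6, D7, D8, D9 → 8.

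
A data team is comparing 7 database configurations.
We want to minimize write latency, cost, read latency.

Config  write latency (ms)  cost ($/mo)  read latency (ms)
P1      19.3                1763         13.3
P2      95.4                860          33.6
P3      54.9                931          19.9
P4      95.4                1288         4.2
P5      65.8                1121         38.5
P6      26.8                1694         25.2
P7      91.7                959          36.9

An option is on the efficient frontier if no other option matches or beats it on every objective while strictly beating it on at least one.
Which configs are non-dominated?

P1: not dominated (best write latency).
P2: not dominated (best cost).
P3: not dominated.
P4: not dominated (best read latency).
P5: dominated by P3 (write latency 54.9≤65.8, cost 931≤1121, read latency 19.9≤38.5).
P6: not dominated.
P7: dominated by P3 (write latency 54.9≤91.7, cost 931≤959, read latency 19.9≤36.9).

P1, P2, P3, P4, P6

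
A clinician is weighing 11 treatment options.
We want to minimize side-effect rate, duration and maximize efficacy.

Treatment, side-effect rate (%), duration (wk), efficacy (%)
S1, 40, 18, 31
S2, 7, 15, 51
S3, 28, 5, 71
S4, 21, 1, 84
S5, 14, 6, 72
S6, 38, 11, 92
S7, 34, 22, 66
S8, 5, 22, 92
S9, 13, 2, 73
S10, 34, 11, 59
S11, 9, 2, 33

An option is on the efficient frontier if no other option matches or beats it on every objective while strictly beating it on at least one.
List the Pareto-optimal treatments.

S1: dominated by S2 (side-effect rate 7≤40, duration 15≤18, efficacy 51≥31).
S2: not dominated.
S3: dominated by S4 (side-effect rate 21≤28, duration 1≤5, efficacy 84≥71).
S4: not dominated (best duration).
S5: dominated by S9 (side-effect rate 13≤14, duration 2≤6, efficacy 73≥72).
S6: not dominated.
S7: dominated by S3 (side-effect rate 28≤34, duration 5≤22, efficacy 71≥66).
S8: not dominated (best side-effect rate).
S9: not dominated.
S10: dominated by S3 (side-effect rate 28≤34, duration 5≤11, efficacy 71≥59).
S11: not dominated.

S2, S4, S6, S8, S9, S11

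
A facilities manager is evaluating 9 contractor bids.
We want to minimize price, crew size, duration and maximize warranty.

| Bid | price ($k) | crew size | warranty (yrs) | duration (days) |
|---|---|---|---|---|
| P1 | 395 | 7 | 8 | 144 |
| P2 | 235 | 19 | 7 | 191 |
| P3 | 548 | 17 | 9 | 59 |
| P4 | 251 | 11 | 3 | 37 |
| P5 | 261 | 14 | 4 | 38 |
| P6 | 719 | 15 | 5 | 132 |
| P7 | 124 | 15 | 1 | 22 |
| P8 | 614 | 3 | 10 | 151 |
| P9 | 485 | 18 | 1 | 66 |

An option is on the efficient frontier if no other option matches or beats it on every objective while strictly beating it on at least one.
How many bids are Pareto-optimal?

P1: not dominated.
P2: not dominated.
P3: not dominated.
P4: not dominated.
P5: not dominated.
P6: not dominated.
P7: not dominated (best price).
P8: not dominated (best crew size).
P9: dominated by P4 (price 251≤485, crew size 11≤18, warranty 3≥1, duration 37≤66).
Pareto-optimal: P1, P2, P3, P4, P5, P6, P7, P8 → 8.

8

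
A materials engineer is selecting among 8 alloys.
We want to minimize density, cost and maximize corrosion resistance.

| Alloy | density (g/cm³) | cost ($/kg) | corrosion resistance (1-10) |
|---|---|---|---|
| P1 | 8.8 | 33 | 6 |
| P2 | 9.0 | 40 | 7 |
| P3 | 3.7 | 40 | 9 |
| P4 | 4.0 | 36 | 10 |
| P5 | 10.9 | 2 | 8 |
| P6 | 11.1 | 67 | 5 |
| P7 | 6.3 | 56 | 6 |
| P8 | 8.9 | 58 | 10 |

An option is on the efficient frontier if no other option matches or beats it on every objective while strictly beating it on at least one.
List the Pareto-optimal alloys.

P1: not dominated.
P2: dominated by P3 (density 3.7≤9.0, cost 40≤40, corrosion resistance 9≥7).
P3: not dominated (best density).
P4: not dominated.
P5: not dominated (best cost).
P6: dominated by P1 (density 8.8≤11.1, cost 33≤67, corrosion resistance 6≥5).
P7: dominated by P3 (density 3.7≤6.3, cost 40≤56, corrosion resistance 9≥6).
P8: dominated by P4 (density 4.0≤8.9, cost 36≤58, corrosion resistance 10≥10).

P1, P3, P4, P5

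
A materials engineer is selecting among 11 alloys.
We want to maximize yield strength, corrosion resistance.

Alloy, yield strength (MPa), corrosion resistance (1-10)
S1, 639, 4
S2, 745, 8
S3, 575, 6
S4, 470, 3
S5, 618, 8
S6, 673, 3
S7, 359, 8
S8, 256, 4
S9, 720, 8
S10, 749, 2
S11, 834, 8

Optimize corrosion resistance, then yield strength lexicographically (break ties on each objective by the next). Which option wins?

First maximize corrosion resistance: best is 8, kept {S2, S5, S7, S9, S11}.
Then maximize yield strength: best is 834, kept {S11}.

S11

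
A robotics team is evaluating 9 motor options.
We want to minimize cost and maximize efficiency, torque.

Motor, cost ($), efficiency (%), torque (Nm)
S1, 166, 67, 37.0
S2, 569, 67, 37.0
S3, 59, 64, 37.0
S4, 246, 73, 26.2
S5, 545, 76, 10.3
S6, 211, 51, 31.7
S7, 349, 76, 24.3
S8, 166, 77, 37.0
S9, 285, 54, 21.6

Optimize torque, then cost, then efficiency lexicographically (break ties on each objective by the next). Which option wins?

S3

First maximize torque: best is 37.0, kept {S1, S2, S3, S8}.
Then minimize cost: best is 59, kept {S3}.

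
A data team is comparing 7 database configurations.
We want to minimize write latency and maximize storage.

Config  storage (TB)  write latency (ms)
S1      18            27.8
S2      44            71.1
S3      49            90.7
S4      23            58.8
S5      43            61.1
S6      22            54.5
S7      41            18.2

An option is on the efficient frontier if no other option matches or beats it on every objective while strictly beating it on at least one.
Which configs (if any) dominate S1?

S7

S7: storage 41≥18, write latency 18.2≤27.8 — dominates S1.
Others (S2, S3, S4, S5, S6) are each worse than S1 on at least one objective.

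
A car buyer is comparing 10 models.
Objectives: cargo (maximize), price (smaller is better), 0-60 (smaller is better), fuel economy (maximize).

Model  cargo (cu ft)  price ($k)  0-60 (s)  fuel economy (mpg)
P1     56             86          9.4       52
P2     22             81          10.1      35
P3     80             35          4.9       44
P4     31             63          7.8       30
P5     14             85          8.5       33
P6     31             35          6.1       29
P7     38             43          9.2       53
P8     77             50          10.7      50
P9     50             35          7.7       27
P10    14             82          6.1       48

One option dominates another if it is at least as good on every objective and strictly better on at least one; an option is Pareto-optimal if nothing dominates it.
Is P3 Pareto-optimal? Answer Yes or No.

P1: worse on cargo (56 vs 80).
P2: worse on cargo (22 vs 80).
P4: worse on cargo (31 vs 80).
P5: worse on cargo (14 vs 80).
P6: worse on cargo (31 vs 80).
P7: worse on cargo (38 vs 80).
P8: worse on cargo (77 vs 80).
P9: worse on cargo (50 vs 80).
P10: worse on cargo (14 vs 80).
No option is at least as good as P3 on every objective and strictly better on one.

Yes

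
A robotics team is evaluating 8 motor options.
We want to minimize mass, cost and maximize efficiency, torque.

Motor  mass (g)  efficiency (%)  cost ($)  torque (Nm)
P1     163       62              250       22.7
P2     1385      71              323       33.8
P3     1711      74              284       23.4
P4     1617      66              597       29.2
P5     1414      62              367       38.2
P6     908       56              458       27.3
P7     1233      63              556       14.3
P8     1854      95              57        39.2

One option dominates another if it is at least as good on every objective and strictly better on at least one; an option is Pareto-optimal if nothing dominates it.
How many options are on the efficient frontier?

7

P1: not dominated (best mass).
P2: not dominated.
P3: not dominated.
P4: dominated by P2 (mass 1385≤1617, efficiency 71≥66, cost 323≤597, torque 33.8≥29.2).
P5: not dominated.
P6: not dominated.
P7: not dominated.
P8: not dominated (best efficiency).
Pareto-optimal: P1, P2, P3, P5, P6, P7, P8 → 7.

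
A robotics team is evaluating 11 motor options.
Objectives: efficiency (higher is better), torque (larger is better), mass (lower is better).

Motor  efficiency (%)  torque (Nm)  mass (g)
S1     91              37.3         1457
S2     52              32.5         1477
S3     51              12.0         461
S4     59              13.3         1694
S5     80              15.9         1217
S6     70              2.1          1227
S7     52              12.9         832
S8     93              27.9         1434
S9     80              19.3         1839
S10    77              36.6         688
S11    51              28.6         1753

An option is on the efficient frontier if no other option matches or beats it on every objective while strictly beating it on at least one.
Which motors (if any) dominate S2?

S1: efficiency 91≥52, torque 37.3≥32.5, mass 1457≤1477 — dominates S2.
S10: efficiency 77≥52, torque 36.6≥32.5, mass 688≤1477 — dominates S2.
Others (S3, S4, S5, S6, S7, S8, S9, S11) are each worse than S2 on at least one objective.

S1, S10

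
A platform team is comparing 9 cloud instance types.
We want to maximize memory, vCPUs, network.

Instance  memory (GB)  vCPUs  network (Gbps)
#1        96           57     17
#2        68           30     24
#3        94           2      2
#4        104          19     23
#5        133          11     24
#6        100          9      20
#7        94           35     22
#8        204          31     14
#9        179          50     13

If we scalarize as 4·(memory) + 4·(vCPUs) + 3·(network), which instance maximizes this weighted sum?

#1: 4·96 + 4·57 + 3·17 = 663
#2: 4·68 + 4·30 + 3·24 = 464
#3: 4·94 + 4·2 + 3·2 = 390
#4: 4·104 + 4·19 + 3·23 = 561
#5: 4·133 + 4·11 + 3·24 = 648
#6: 4·100 + 4·9 + 3·20 = 496
#7: 4·94 + 4·35 + 3·22 = 582
#8: 4·204 + 4·31 + 3·14 = 982
#9: 4·179 + 4·50 + 3·13 = 955
Highest: #8 at 982.

#8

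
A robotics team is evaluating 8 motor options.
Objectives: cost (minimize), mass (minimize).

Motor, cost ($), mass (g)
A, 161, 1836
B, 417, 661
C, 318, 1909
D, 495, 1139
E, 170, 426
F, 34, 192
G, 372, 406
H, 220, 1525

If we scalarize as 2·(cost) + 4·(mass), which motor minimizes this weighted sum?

A: 2·161 + 4·1836 = 7666
B: 2·417 + 4·661 = 3478
C: 2·318 + 4·1909 = 8272
D: 2·495 + 4·1139 = 5546
E: 2·170 + 4·426 = 2044
F: 2·34 + 4·192 = 836
G: 2·372 + 4·406 = 2368
H: 2·220 + 4·1525 = 6540
Lowest: F at 836.

F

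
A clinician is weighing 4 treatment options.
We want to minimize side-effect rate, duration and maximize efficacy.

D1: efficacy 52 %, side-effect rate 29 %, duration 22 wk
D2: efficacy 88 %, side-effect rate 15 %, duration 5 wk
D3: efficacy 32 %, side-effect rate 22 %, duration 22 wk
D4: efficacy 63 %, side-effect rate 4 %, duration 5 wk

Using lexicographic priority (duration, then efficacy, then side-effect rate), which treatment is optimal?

First minimize duration: best is 5, kept {D2, D4}.
Then maximize efficacy: best is 88, kept {D2}.

D2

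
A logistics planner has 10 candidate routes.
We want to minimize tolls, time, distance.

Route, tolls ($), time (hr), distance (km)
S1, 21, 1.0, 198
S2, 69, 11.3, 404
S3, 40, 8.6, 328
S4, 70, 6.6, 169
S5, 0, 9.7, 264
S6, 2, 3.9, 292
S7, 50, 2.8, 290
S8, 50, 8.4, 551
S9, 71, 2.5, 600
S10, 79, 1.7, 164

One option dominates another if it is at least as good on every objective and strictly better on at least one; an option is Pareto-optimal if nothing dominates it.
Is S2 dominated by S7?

S7 vs S2: tolls 50≤69, time 2.8≤11.3, distance 290≤404 — S7 is at least as good on every objective with at least one strict improvement.

Yes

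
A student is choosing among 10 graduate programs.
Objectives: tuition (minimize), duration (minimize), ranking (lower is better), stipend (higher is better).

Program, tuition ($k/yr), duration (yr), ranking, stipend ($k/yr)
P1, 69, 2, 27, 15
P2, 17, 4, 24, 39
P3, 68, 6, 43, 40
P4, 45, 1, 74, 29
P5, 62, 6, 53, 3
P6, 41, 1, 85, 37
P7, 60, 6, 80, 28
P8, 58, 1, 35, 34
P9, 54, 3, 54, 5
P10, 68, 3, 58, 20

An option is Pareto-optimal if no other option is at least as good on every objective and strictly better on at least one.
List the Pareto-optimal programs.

P1: not dominated.
P2: not dominated (best tuition).
P3: not dominated (best stipend).
P4: not dominated.
P5: dominated by P2 (tuition 17≤62, duration 4≤6, ranking 24≤53, stipend 39≥3).
P6: not dominated.
P7: dominated by P2 (tuition 17≤60, duration 4≤6, ranking 24≤80, stipend 39≥28).
P8: not dominated.
P9: not dominated.
P10: dominated by P8 (tuition 58≤68, duration 1≤3, ranking 35≤58, stipend 34≥20).

P1, P2, P3, P4, P6, P8, P9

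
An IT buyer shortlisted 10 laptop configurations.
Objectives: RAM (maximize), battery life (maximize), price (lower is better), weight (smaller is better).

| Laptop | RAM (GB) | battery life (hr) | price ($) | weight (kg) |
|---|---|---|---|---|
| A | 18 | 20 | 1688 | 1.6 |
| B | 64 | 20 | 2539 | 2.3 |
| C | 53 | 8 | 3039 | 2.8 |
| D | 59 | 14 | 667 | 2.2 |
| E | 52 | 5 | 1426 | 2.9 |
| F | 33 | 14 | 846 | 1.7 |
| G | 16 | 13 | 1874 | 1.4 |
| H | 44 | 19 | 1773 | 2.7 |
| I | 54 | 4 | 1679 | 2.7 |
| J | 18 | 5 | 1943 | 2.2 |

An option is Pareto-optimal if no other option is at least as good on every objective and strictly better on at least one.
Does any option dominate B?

A: worse on RAM (18 vs 64).
C: worse on RAM (53 vs 64).
D: worse on RAM (59 vs 64).
E: worse on RAM (52 vs 64).
F: worse on RAM (33 vs 64).
G: worse on RAM (16 vs 64).
H: worse on RAM (44 vs 64).
I: worse on RAM (54 vs 64).
J: worse on RAM (18 vs 64).
No option is at least as good as B on every objective and strictly better on one.

No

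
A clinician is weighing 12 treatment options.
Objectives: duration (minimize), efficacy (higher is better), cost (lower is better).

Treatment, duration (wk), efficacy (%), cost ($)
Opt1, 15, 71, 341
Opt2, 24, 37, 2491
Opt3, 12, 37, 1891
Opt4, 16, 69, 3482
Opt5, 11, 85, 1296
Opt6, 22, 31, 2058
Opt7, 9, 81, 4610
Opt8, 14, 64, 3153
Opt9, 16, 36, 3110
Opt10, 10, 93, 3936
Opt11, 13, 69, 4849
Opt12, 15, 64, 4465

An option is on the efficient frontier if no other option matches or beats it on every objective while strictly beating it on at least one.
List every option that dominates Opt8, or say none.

Opt5: duration 11≤14, efficacy 85≥64, cost 1296≤3153 — dominates Opt8.
Others (Opt1, Opt2, Opt3, Opt4, Opt6, Opt7, Opt9, Opt10, Opt11, Opt12) are each worse than Opt8 on at least one objective.

Opt5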